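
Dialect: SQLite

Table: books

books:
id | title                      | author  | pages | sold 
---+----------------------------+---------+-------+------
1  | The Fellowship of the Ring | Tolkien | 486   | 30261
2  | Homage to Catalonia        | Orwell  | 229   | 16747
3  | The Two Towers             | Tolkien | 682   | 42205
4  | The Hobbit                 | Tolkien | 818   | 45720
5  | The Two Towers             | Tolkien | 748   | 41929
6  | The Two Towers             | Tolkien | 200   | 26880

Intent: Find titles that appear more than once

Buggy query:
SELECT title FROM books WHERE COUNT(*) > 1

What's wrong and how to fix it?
Bug: COUNT(*) is an aggregate and cannot be used in WHERE

Fix: GROUP BY title, then filter groups with HAVING COUNT(*) > 1

Corrected query:
SELECT title FROM books GROUP BY title HAVING COUNT(*) > 1

Result:
title         
--------------
The Two Towers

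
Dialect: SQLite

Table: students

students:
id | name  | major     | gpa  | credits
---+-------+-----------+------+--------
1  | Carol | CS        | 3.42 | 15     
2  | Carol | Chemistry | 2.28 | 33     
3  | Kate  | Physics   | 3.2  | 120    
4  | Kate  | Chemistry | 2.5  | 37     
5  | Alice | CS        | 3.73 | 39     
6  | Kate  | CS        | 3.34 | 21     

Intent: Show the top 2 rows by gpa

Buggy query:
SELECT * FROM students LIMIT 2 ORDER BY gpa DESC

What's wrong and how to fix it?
Bug: ORDER BY cannot follow LIMIT; LIMIT is the final clause

Fix: Swap the clauses: ORDER BY first, then LIMIT

Corrected query:
SELECT * FROM students ORDER BY gpa DESC LIMIT 2

Result:
id | name  | major | gpa  | credits
---+-------+-------+------+--------
5  | Alice | CS    | 3.73 | 39     
1  | Carol | CS    | 3.42 | 15     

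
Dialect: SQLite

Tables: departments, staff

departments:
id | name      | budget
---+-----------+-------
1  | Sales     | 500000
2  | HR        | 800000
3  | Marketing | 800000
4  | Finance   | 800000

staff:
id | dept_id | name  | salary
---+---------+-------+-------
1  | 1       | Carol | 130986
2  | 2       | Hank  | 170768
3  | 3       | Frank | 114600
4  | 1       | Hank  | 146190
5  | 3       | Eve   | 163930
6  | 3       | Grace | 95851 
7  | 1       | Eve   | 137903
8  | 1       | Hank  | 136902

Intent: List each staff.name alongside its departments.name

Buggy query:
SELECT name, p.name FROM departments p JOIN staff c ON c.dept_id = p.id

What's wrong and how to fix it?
Bug: Both tables have a 'name' column; the unqualified reference is ambiguous

Fix: Qualify the column with its table alias (c.name)

Corrected query:
SELECT c.name, p.name FROM departments p JOIN staff c ON c.dept_id = p.id

Result:
name  | name     
------+----------
Carol | Sales    
Hank  | HR       
Frank | Marketing
Hank  | Sales    
Eve   | Marketing
Grace | Marketing
Eve   | Sales    
Hank  | Sales    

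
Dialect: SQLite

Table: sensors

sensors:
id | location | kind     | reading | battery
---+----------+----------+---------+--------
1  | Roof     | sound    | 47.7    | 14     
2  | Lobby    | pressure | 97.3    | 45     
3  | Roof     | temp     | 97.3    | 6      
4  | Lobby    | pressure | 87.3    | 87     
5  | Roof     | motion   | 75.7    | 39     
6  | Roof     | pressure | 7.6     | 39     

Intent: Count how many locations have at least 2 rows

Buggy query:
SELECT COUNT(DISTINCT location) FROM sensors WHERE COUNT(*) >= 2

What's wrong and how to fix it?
Bug: WHERE filters individual rows, not groups, so a group-level COUNT is invalid there

Fix: Use a subquery that GROUPs and filters with HAVING, then count its rows

Corrected query:
SELECT COUNT(*) FROM (SELECT location FROM sensors GROUP BY location HAVING COUNT(*) >= 2)

Result:
COUNT(*)
--------
2       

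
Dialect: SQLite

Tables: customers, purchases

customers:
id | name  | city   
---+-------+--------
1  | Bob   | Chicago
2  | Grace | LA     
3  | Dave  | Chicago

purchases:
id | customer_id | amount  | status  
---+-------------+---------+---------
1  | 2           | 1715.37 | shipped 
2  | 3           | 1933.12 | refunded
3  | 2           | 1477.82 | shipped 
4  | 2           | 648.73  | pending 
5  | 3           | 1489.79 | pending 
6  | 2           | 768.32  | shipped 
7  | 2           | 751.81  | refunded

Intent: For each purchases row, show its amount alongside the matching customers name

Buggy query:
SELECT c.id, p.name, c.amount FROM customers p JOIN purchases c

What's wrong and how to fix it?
Bug: Missing join condition: each purchases row is matched to all customers rows instead of just its own

Fix: Specify the join condition linking the foreign key to the parent id

Corrected query:
SELECT c.id, p.name, c.amount FROM customers p JOIN purchases c ON c.customer_id = p.id

Result:
id | name  | amount 
---+-------+--------
1  | Grace | 1715.37
2  | Dave  | 1933.12
3  | Grace | 1477.82
4  | Grace | 648.73 
5  | Dave  | 1489.79
6  | Grace | 768.32 
7  | Grace | 751.81 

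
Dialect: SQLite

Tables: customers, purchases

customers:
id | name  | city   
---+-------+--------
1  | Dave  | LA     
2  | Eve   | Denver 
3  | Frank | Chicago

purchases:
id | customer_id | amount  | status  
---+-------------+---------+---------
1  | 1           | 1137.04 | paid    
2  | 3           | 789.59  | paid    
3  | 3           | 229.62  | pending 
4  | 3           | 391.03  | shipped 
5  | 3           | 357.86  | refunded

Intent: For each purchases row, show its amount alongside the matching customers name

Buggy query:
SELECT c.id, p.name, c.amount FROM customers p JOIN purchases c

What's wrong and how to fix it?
Bug: JOIN with no ON clause produces a cartesian product; every purchases row pairs with every customers row

Fix: Specify the join condition linking the foreign key to the parent id

Corrected query:
SELECT c.id, p.name, c.amount FROM customers p JOIN purchases c ON c.customer_id = p.id

Result:
id | name  | amount 
---+-------+--------
1  | Dave  | 1137.04
2  | Frank | 789.59 
3  | Frank | 229.62 
4  | Frank | 391.03 
5  | Frank | 357.86 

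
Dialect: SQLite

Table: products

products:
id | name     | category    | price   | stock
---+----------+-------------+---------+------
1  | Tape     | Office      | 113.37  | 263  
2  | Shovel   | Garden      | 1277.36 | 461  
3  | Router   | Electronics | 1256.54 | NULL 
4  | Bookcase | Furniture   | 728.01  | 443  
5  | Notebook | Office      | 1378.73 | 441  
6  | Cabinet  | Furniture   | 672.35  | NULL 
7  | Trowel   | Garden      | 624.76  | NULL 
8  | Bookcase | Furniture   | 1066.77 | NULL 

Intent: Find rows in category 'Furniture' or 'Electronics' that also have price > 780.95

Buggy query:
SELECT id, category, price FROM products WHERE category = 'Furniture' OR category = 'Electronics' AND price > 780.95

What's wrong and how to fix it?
Bug: AND binds tighter than OR, so this parses as category = 'Furniture' OR (category = 'Electronics' AND price > 780.95)

Fix: Add parentheses around the OR so the AND applies to both alternatives

Corrected query:
SELECT id, category, price FROM products WHERE (category = 'Furniture' OR category = 'Electronics') AND price > 780.95

Result:
id | category    | price  
---+-------------+--------
3  | Electronics | 1256.54
8  | Furniture   | 1066.77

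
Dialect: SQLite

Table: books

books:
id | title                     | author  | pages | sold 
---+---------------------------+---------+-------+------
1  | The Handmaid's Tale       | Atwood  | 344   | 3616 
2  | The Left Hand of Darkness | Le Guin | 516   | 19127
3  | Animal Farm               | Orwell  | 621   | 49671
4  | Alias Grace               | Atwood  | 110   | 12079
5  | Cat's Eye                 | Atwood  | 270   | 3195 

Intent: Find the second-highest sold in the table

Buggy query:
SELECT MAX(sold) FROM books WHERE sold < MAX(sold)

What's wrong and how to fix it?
Bug: MAX(sold) on the right of the comparison is an aggregate-in-WHERE error

Fix: Put the inner MAX in a scalar subquery

Corrected query:
SELECT MAX(sold) FROM books WHERE sold < (SELECT MAX(sold) FROM books)

Result:
MAX(sold)
---------
19127    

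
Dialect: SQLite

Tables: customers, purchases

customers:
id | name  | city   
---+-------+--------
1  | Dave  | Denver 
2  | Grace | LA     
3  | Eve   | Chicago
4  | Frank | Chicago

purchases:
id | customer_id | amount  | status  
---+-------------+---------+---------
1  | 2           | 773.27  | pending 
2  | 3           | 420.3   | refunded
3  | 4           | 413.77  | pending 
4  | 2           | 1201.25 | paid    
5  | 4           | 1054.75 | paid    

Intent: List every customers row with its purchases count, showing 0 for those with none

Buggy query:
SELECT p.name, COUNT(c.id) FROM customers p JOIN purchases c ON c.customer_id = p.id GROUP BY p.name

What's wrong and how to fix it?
Bug: An inner join excludes parents with zero children

Fix: Use LEFT JOIN so parents without children still appear (COUNT(c.id) gives 0)

Corrected query:
SELECT p.name, COUNT(c.id) FROM customers p LEFT JOIN purchases c ON c.customer_id = p.id GROUP BY p.name

Result:
name  | COUNT(c.id)
------+------------
Dave  | 0          
Eve   | 1          
Frank | 2          
Grace | 2          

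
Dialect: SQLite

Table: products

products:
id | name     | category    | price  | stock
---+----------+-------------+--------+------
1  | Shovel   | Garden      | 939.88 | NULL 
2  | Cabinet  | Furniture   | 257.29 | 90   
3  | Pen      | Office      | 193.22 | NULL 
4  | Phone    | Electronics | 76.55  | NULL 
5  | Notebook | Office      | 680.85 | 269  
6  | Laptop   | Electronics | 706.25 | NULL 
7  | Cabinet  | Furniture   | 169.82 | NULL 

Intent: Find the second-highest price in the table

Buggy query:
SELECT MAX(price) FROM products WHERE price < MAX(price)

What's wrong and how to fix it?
Bug: MAX(price) on the right of the comparison is an aggregate-in-WHERE error

Fix: Put the inner MAX in a scalar subquery

Corrected query:
SELECT MAX(price) FROM products WHERE price < (SELECT MAX(price) FROM products)

Result:
MAX(price)
----------
706.25    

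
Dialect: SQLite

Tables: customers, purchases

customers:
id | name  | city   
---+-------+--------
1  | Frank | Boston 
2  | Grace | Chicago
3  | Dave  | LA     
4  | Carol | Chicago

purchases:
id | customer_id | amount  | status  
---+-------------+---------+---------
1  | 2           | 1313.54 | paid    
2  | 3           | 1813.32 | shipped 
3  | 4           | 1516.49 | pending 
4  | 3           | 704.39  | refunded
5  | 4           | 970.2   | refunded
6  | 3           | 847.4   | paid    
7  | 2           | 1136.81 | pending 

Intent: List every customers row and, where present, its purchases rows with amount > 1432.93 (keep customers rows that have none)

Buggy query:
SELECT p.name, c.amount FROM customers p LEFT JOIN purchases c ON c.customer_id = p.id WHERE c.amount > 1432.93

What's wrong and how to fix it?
Bug: A WHERE condition on the right-hand table after LEFT JOIN drops unmatched parents

Fix: Move the right-table condition into the ON clause so unmatched parents are kept

Corrected query:
SELECT p.name, c.amount FROM customers p LEFT JOIN purchases c ON c.customer_id = p.id AND c.amount > 1432.93

Result:
name  | amount 
------+--------
Frank | NULL   
Grace | NULL   
Dave  | 1813.32
Carol | 1516.49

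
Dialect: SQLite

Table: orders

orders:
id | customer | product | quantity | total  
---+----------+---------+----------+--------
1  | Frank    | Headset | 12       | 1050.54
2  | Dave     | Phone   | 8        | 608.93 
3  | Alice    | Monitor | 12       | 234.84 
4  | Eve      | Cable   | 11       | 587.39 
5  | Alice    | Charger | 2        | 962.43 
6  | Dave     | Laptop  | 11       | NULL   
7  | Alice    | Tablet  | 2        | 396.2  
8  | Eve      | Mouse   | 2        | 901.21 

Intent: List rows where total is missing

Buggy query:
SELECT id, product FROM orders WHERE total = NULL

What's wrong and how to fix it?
Bug: '= NULL' is always unknown in SQL three-valued logic, so no rows match

Fix: Replace '= NULL' with 'IS NULL'

Corrected query:
SELECT id, product FROM orders WHERE total IS NULL

Result:
id | product
---+--------
6  | Laptop 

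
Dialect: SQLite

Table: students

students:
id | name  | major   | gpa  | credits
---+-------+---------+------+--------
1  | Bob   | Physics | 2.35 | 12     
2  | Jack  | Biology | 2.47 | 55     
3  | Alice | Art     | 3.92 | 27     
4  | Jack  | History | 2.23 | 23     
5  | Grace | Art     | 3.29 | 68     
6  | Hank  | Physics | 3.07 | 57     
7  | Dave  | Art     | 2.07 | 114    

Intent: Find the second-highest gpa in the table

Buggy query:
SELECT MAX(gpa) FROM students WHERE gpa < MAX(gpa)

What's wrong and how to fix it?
Bug: MAX(gpa) on the right of the comparison is an aggregate-in-WHERE error

Fix: Put the inner MAX in a scalar subquery

Corrected query:
SELECT MAX(gpa) FROM students WHERE gpa < (SELECT MAX(gpa) FROM students)

Result:
MAX(gpa)
--------
3.29    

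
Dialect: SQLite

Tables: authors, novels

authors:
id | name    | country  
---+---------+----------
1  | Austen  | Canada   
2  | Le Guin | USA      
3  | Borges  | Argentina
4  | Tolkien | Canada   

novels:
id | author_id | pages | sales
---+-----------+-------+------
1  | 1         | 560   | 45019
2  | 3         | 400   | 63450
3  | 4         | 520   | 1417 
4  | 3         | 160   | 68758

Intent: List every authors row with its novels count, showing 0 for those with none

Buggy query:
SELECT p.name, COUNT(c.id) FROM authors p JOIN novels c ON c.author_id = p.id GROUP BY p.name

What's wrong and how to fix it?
Bug: INNER JOIN drops authors rows that have no matching novels rows

Fix: Use LEFT JOIN so parents without children still appear (COUNT(c.id) gives 0)

Corrected query:
SELECT p.name, COUNT(c.id) FROM authors p LEFT JOIN novels c ON c.author_id = p.id GROUP BY p.name

Result:
name    | COUNT(c.id)
--------+------------
Austen  | 1          
Borges  | 2          
Le Guin | 0          
Tolkien | 1          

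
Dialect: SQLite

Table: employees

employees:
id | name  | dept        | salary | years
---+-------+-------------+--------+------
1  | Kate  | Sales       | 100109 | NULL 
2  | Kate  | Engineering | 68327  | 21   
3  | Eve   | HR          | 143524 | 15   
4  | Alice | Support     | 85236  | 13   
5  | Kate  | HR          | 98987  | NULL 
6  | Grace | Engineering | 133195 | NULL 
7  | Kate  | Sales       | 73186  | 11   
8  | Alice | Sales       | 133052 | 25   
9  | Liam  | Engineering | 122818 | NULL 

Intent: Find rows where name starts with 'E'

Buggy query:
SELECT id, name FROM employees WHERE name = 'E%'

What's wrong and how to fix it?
Bug: Wildcards only work with LIKE; '=' treats '%' as a literal character

Fix: Use LIKE for wildcard pattern matching

Corrected query:
SELECT id, name FROM employees WHERE name LIKE 'E%'

Result:
id | name
---+-----
3  | Eve 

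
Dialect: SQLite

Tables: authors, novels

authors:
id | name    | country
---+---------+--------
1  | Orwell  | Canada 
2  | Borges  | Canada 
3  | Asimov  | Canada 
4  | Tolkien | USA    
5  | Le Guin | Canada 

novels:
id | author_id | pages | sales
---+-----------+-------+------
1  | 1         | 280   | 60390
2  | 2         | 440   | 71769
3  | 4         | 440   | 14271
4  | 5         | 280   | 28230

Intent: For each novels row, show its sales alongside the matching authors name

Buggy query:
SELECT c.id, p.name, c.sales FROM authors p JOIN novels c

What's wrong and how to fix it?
Bug: JOIN with no ON clause produces a cartesian product; every novels row pairs with every authors row

Fix: Add ON c.author_id = p.id to the JOIN

Corrected query:
SELECT c.id, p.name, c.sales FROM authors p JOIN novels c ON c.author_id = p.id

Result:
id | name    | sales
---+---------+------
1  | Orwell  | 60390
2  | Borges  | 71769
3  | Tolkien | 14271
4  | Le Guin | 28230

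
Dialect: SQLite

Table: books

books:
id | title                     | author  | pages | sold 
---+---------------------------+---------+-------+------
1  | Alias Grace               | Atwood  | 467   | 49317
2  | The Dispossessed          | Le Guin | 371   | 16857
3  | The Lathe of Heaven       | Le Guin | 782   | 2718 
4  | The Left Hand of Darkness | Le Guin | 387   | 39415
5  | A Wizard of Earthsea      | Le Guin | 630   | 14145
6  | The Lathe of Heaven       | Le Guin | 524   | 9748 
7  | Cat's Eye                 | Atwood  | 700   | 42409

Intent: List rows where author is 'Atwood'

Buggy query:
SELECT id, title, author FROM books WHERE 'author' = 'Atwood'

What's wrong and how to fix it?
Bug: Single quotes denote string literals in SQL; the column name is being compared as a constant string

Fix: Reference the column as author without single quotes

Corrected query:
SELECT id, title, author FROM books WHERE author = 'Atwood'

Result:
id | title       | author
---+-------------+-------
1  | Alias Grace | Atwood
7  | Cat's Eye   | Atwood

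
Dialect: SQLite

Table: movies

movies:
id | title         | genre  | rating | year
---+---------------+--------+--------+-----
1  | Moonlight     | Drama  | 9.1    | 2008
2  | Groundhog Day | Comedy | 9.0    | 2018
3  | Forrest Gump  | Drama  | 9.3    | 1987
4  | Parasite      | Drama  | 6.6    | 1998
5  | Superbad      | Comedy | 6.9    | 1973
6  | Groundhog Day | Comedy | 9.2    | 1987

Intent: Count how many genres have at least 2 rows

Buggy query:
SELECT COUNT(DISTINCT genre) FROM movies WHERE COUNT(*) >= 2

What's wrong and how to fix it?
Bug: WHERE filters individual rows, not groups, so a group-level COUNT is invalid there

Fix: Group first with HAVING COUNT(*) >= 2, then COUNT the resulting groups

Corrected query:
SELECT COUNT(*) FROM (SELECT genre FROM movies GROUP BY genre HAVING COUNT(*) >= 2)

Result:
COUNT(*)
--------
2       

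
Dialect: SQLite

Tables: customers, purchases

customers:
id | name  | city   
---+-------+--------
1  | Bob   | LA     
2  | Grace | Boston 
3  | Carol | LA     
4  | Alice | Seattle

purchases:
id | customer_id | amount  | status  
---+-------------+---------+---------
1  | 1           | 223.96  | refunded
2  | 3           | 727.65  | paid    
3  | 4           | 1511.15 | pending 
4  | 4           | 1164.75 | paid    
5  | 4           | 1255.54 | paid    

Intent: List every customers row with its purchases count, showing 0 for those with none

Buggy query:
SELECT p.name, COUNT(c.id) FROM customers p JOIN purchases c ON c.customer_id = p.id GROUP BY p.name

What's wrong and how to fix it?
Bug: INNER JOIN drops customers rows that have no matching purchases rows

Fix: Switch to LEFT JOIN to retain unmatched parent rows

Corrected query:
SELECT p.name, COUNT(c.id) FROM customers p LEFT JOIN purchases c ON c.customer_id = p.id GROUP BY p.name

Result:
name  | COUNT(c.id)
------+------------
Alice | 3          
Bob   | 1          
Carol | 1          
Grace | 0          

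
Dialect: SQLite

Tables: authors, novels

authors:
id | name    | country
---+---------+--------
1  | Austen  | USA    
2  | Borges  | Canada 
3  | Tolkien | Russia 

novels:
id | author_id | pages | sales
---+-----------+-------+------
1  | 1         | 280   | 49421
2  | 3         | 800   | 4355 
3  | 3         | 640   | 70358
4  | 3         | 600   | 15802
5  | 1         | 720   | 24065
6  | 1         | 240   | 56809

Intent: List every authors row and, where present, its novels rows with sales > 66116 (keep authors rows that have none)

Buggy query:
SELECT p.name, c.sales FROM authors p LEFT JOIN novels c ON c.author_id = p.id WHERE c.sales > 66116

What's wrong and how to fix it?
Bug: A WHERE condition on the right-hand table after LEFT JOIN drops unmatched parents

Fix: Move the right-table condition into the ON clause so unmatched parents are kept

Corrected query:
SELECT p.name, c.sales FROM authors p LEFT JOIN novels c ON c.author_id = p.id AND c.sales > 66116

Result:
name    | sales
--------+------
Austen  | NULL 
Borges  | NULL 
Tolkien | 70358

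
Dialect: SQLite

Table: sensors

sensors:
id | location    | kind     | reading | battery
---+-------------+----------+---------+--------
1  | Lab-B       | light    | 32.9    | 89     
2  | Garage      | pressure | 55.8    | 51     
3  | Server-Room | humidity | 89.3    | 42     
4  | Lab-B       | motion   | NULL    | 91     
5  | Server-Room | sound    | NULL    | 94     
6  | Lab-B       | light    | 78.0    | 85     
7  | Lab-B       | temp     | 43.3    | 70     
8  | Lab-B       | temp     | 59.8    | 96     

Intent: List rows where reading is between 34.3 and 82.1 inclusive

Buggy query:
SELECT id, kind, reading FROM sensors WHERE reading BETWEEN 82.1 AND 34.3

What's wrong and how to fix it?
Bug: The bounds are reversed; BETWEEN a AND b requires a <= b to match anything

Fix: Swap the bounds so the smaller value comes first

Corrected query:
SELECT id, kind, reading FROM sensors WHERE reading BETWEEN 34.3 AND 82.1

Result:
id | kind     | reading
---+----------+--------
2  | pressure | 55.8   
6  | light    | 78     
7  | temp     | 43.3   
8  | temp     | 59.8   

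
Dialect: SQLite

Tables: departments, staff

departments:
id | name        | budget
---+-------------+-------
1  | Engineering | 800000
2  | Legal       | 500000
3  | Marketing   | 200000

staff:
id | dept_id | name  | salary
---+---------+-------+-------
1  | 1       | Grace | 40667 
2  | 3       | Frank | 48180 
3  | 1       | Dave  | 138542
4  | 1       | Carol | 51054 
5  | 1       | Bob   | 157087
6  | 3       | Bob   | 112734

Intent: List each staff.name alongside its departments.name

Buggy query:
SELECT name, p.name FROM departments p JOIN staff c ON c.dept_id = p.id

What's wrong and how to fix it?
Bug: 'name' exists in both joined tables, so the database can't tell which one is meant

Fix: Qualify the column with its table alias (c.name)

Corrected query:
SELECT c.name, p.name FROM departments p JOIN staff c ON c.dept_id = p.id

Result:
name  | name       
------+------------
Grace | Engineering
Frank | Marketing  
Dave  | Engineering
Carol | Engineering
Bob   | Engineering
Bob   | Marketing  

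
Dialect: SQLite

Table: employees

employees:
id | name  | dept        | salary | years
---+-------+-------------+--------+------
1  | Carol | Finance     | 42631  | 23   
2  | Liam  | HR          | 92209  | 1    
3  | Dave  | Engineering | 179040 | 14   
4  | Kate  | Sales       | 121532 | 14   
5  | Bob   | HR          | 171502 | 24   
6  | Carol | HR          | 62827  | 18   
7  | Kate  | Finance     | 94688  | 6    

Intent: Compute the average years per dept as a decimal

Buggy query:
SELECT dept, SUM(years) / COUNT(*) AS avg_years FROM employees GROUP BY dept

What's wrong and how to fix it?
Bug: SUM(years) and COUNT(*) are both integers; the division truncates the fractional part

Fix: Multiply by 1.0 (or CAST to REAL) to force floating-point division

Corrected query:
SELECT dept, SUM(years) * 1.0 / COUNT(*) AS avg_years FROM employees GROUP BY dept

Result:
dept        | avg_years
------------+----------
Engineering | 14       
Finance     | 14.5     
HR          | 14.333333
Sales       | 14       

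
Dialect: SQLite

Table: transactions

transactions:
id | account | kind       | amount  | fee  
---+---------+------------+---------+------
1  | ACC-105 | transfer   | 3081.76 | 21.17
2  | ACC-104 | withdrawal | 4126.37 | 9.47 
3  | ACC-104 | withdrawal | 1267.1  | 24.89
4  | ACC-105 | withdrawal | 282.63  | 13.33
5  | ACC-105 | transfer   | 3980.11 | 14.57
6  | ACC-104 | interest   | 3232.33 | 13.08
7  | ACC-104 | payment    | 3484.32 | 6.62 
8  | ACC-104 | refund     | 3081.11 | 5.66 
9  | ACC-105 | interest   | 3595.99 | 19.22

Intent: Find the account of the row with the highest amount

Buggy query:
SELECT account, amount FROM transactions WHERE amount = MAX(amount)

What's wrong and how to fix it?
Bug: WHERE is evaluated per row; an aggregate over the whole table isn't defined there

Fix: Use a subquery: WHERE amount = (SELECT MAX(amount) FROM transactions)

Corrected query:
SELECT account, amount FROM transactions WHERE amount = (SELECT MAX(amount) FROM transactions)

Result:
account | amount 
--------+--------
ACC-104 | 4126.37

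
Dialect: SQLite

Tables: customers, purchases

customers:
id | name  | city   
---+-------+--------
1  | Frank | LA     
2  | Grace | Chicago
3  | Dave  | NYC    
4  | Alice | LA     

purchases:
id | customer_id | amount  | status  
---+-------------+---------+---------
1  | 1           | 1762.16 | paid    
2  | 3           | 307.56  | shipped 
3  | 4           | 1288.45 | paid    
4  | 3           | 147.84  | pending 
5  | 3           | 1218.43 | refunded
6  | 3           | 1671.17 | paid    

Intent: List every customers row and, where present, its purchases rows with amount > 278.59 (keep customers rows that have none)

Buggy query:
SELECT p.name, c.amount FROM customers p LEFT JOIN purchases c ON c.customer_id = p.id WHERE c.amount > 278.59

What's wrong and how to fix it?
Bug: A WHERE condition on the right-hand table after LEFT JOIN drops unmatched parents

Fix: Move the right-table condition into the ON clause so unmatched parents are kept

Corrected query:
SELECT p.name, c.amount FROM customers p LEFT JOIN purchases c ON c.customer_id = p.id AND c.amount > 278.59

Result:
name  | amount 
------+--------
Frank | 1762.16
Grace | NULL   
Dave  | 307.56 
Dave  | 1218.43
Dave  | 1671.17
Alice | 1288.45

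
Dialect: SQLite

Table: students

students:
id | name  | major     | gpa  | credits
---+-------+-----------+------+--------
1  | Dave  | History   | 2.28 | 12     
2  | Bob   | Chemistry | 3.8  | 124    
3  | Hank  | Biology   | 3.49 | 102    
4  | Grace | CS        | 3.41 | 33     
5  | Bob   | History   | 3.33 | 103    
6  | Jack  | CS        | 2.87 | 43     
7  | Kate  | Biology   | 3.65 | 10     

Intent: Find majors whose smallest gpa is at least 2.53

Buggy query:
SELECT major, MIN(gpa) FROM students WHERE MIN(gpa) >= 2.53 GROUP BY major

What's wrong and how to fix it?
Bug: Aggregates like MIN are computed per group after WHERE runs

Fix: Replace WHERE with HAVING after the GROUP BY

Corrected query:
SELECT major, MIN(gpa) FROM students GROUP BY major HAVING MIN(gpa) >= 2.53

Result:
major     | MIN(gpa)
----------+---------
Biology   | 3.49    
CS        | 2.87    
Chemistry | 3.8     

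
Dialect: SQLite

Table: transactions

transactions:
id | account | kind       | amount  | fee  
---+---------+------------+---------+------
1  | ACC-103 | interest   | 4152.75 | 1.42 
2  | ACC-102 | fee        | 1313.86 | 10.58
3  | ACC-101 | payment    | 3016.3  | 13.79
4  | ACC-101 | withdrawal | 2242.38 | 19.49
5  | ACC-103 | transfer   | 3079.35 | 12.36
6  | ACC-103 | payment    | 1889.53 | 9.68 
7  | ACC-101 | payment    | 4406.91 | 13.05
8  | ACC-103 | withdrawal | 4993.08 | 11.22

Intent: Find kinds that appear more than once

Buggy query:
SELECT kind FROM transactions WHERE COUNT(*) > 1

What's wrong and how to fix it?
Bug: WHERE can't reference COUNT(*); aggregates are computed after WHERE

Fix: Group first, then use HAVING for the count condition

Corrected query:
SELECT kind FROM transactions GROUP BY kind HAVING COUNT(*) > 1

Result:
kind      
----------
payment   
withdrawal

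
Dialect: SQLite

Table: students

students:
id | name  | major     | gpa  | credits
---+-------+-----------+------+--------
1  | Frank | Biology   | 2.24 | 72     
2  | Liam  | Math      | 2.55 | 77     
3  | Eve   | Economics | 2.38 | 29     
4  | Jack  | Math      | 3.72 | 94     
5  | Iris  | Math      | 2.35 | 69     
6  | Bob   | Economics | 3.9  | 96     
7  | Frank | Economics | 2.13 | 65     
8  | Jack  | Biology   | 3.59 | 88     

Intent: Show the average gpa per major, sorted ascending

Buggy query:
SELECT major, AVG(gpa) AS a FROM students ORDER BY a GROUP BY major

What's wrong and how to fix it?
Bug: GROUP BY must precede ORDER BY

Fix: Move ORDER BY to the end, after GROUP BY

Corrected query:
SELECT major, AVG(gpa) AS a FROM students GROUP BY major ORDER BY a

Result:
major     | a       
----------+---------
Economics | 2.803333
Math      | 2.873333
Biology   | 2.915   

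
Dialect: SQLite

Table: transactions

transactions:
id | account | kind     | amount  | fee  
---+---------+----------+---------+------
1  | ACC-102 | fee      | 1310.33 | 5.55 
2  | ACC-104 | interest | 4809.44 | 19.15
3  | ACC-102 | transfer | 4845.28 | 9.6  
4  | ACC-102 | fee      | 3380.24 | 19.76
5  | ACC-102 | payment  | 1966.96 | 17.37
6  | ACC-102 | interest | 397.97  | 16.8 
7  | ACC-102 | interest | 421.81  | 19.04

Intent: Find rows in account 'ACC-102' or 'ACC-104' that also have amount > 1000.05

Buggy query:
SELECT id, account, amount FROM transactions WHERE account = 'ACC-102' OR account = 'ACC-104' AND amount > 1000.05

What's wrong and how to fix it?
Bug: Without parentheses, AND is evaluated before OR, so the amount filter only applies to the 'ACC-104' branch

Fix: Add parentheses around the OR so the AND applies to both alternatives

Corrected query:
SELECT id, account, amount FROM transactions WHERE (account = 'ACC-102' OR account = 'ACC-104') AND amount > 1000.05

Result:
id | account | amount 
---+---------+--------
1  | ACC-102 | 1310.33
2  | ACC-104 | 4809.44
3  | ACC-102 | 4845.28
4  | ACC-102 | 3380.24
5  | ACC-102 | 1966.96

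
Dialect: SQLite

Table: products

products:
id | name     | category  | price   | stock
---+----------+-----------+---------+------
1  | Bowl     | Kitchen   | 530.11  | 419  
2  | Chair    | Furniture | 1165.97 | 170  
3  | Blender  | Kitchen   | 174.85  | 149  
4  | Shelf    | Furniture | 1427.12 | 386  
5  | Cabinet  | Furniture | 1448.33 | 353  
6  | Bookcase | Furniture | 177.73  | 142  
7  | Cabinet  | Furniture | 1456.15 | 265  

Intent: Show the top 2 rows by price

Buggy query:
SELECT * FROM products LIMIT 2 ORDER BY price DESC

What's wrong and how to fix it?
Bug: ORDER BY cannot follow LIMIT; LIMIT is the final clause

Fix: Swap the clauses: ORDER BY first, then LIMIT

Corrected query:
SELECT * FROM products ORDER BY price DESC LIMIT 2

Result:
id | name    | category  | price   | stock
---+---------+-----------+---------+------
7  | Cabinet | Furniture | 1456.15 | 265  
5  | Cabinet | Furniture | 1448.33 | 353  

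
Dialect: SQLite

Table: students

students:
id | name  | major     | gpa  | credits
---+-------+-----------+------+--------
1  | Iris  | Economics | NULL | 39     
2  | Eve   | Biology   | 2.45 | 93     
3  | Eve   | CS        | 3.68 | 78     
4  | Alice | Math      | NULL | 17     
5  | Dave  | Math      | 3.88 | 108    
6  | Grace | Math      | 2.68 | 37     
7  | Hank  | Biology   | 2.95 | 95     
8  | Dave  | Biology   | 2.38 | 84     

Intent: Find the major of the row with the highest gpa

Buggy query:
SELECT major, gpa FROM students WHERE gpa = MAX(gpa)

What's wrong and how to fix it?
Bug: WHERE is evaluated per row; an aggregate over the whole table isn't defined there

Fix: Use a subquery: WHERE gpa = (SELECT MAX(gpa) FROM students)

Corrected query:
SELECT major, gpa FROM students WHERE gpa = (SELECT MAX(gpa) FROM students)

Result:
major | gpa 
------+-----
Math  | 3.88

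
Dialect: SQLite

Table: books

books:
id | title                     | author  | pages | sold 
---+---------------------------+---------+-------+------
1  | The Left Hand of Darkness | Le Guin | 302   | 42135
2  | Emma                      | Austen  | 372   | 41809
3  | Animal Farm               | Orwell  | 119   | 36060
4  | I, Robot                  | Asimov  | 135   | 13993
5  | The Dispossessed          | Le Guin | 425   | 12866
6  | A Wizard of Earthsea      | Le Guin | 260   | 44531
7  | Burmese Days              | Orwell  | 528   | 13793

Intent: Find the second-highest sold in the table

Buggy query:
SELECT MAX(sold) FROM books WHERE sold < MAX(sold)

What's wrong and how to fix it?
Bug: MAX(sold) on the right of the comparison is an aggregate-in-WHERE error

Fix: Put the inner MAX in a scalar subquery

Corrected query:
SELECT MAX(sold) FROM books WHERE sold < (SELECT MAX(sold) FROM books)

Result:
MAX(sold)
---------
42135    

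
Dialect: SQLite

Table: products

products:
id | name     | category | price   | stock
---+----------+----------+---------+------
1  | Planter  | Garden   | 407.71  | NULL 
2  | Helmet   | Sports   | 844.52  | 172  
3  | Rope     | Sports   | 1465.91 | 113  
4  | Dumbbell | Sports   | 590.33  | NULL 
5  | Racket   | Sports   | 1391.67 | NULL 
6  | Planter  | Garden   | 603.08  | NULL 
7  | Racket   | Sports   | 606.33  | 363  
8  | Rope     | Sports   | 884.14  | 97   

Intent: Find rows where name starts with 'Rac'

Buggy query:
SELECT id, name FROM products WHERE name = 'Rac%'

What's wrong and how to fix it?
Bug: '=' compares the literal string including the % character; pattern matching needs LIKE

Fix: Use LIKE for wildcard pattern matching

Corrected query:
SELECT id, name FROM products WHERE name LIKE 'Rac%'

Result:
id | name  
---+-------
5  | Racket
7  | Racket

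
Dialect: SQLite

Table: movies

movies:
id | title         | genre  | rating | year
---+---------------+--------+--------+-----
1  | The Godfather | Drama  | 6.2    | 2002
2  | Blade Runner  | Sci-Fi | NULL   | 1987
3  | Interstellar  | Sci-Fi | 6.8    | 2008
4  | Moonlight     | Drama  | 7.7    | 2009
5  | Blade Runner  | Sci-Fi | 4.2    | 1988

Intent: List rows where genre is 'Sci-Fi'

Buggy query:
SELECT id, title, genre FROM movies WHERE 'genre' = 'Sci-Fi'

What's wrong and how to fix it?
Bug: 'genre' in single quotes is a string literal, not the column; the comparison is literal-vs-literal and never true

Fix: Remove the quotes around the column name (or use double quotes for an identifier)

Corrected query:
SELECT id, title, genre FROM movies WHERE genre = 'Sci-Fi'

Result:
id | title        | genre 
---+--------------+-------
2  | Blade Runner | Sci-Fi
3  | Interstellar | Sci-Fi
5  | Blade Runner | Sci-Fi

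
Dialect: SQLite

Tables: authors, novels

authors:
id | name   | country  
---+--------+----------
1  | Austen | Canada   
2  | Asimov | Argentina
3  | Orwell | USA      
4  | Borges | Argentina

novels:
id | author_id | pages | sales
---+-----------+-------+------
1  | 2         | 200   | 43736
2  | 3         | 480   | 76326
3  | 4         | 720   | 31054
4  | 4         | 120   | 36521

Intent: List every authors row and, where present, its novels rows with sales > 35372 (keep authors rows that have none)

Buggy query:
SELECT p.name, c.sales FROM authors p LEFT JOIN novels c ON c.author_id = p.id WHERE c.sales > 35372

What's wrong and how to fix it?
Bug: Filtering c.sales in WHERE discards the NULL rows produced by LEFT JOIN, turning it into an inner join

Fix: Move the right-table condition into the ON clause so unmatched parents are kept

Corrected query:
SELECT p.name, c.sales FROM authors p LEFT JOIN novels c ON c.author_id = p.id AND c.sales > 35372

Result:
name   | sales
-------+------
Austen | NULL 
Asimov | 43736
Orwell | 76326
Borges | 36521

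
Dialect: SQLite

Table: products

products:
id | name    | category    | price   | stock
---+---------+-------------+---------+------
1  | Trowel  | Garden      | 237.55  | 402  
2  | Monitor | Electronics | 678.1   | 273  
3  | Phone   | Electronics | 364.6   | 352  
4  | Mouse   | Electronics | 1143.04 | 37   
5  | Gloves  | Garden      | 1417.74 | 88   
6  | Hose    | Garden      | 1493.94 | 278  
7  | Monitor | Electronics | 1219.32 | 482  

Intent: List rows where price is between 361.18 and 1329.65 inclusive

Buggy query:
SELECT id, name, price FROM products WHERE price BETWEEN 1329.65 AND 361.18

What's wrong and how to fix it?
Bug: The bounds are reversed; BETWEEN a AND b requires a <= b to match anything

Fix: Swap the bounds so the smaller value comes first

Corrected query:
SELECT id, name, price FROM products WHERE price BETWEEN 361.18 AND 1329.65

Result:
id | name    | price  
---+---------+--------
2  | Monitor | 678.1  
3  | Phone   | 364.6  
4  | Mouse   | 1143.04
7  | Monitor | 1219.32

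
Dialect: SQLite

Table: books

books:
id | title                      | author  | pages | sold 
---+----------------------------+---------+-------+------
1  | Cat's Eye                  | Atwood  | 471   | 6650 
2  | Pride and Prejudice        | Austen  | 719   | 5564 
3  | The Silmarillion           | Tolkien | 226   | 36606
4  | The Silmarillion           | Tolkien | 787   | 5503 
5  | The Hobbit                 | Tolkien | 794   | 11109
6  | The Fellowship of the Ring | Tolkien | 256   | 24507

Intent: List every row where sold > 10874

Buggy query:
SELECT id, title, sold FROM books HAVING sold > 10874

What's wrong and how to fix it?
Bug: This is a non-aggregate query (no GROUP BY, no aggregates), so in SQLite the HAVING clause is invalid here; a row-level condition belongs in WHERE

Fix: Use WHERE for row-level filtering

Corrected query:
SELECT id, title, sold FROM books WHERE sold > 10874

Result:
id | title                      | sold 
---+----------------------------+------
3  | The Silmarillion           | 36606
5  | The Hobbit                 | 11109
6  | The Fellowship of the Ring | 24507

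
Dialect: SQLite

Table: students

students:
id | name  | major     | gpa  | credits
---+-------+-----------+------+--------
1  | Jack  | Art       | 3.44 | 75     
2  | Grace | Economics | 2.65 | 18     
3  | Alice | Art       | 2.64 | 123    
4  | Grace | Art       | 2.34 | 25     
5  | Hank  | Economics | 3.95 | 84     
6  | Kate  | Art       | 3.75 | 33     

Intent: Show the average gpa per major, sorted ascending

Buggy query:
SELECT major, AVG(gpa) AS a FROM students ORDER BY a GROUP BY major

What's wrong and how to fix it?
Bug: GROUP BY must precede ORDER BY

Fix: Reorder: SELECT … FROM … GROUP BY … ORDER BY …

Corrected query:
SELECT major, AVG(gpa) AS a FROM students GROUP BY major ORDER BY a

Result:
major     | a     
----------+-------
Art       | 3.0425
Economics | 3.3   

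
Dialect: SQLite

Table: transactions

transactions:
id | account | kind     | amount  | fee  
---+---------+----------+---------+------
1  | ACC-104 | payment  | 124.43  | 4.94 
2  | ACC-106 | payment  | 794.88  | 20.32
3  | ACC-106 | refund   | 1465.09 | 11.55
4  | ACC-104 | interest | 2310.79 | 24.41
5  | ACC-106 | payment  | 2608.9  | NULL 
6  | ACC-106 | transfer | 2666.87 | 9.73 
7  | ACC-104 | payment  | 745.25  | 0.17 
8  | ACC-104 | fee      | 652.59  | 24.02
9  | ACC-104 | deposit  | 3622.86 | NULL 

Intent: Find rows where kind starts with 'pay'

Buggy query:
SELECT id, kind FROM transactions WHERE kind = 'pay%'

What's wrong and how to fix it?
Bug: '=' compares the literal string including the % character; pattern matching needs LIKE

Fix: Replace '=' with LIKE so 'pay%' is treated as a pattern

Corrected query:
SELECT id, kind FROM transactions WHERE kind LIKE 'pay%'

Result:
id | kind   
---+--------
1  | payment
2  | payment
5  | payment
7  | payment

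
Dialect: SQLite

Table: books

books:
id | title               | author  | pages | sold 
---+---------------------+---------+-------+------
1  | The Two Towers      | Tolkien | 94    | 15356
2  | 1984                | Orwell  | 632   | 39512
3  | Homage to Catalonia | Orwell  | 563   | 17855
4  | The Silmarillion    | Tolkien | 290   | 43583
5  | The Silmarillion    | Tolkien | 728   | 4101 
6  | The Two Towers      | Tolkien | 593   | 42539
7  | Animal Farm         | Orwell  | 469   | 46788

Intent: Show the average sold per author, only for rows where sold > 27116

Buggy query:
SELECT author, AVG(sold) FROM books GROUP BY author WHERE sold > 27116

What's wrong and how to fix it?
Bug: WHERE cannot follow GROUP BY

Fix: Place WHERE between FROM and GROUP BY

Corrected query:
SELECT author, AVG(sold) FROM books WHERE sold > 27116 GROUP BY author

Result:
author  | AVG(sold)
--------+----------
Orwell  | 43150    
Tolkien | 43061    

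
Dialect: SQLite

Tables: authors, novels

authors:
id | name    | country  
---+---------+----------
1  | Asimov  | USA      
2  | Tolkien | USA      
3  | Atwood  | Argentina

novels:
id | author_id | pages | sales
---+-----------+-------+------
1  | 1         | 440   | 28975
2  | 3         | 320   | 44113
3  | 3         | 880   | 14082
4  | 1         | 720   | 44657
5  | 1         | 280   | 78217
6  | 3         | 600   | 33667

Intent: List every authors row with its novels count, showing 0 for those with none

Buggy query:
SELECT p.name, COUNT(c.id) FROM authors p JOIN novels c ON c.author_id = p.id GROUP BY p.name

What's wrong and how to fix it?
Bug: An inner join excludes parents with zero children

Fix: Use LEFT JOIN so parents without children still appear (COUNT(c.id) gives 0)

Corrected query:
SELECT p.name, COUNT(c.id) FROM authors p LEFT JOIN novels c ON c.author_id = p.id GROUP BY p.name

Result:
name    | COUNT(c.id)
--------+------------
Asimov  | 3          
Atwood  | 3          
Tolkien | 0          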